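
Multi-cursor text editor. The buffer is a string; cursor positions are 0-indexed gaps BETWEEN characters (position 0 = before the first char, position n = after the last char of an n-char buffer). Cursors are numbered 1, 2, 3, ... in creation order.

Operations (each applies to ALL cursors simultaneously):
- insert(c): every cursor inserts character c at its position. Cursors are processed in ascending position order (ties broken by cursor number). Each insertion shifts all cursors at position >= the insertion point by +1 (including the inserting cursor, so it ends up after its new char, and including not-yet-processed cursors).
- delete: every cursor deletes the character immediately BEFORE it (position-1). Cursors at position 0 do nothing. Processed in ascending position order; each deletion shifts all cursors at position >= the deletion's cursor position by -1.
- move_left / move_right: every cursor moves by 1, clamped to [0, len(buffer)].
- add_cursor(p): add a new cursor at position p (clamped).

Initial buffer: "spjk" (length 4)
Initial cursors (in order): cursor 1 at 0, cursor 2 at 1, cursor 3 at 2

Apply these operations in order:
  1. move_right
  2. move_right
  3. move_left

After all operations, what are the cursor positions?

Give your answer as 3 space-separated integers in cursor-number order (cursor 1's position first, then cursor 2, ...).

After op 1 (move_right): buffer="spjk" (len 4), cursors c1@1 c2@2 c3@3, authorship ....
After op 2 (move_right): buffer="spjk" (len 4), cursors c1@2 c2@3 c3@4, authorship ....
After op 3 (move_left): buffer="spjk" (len 4), cursors c1@1 c2@2 c3@3, authorship ....

Answer: 1 2 3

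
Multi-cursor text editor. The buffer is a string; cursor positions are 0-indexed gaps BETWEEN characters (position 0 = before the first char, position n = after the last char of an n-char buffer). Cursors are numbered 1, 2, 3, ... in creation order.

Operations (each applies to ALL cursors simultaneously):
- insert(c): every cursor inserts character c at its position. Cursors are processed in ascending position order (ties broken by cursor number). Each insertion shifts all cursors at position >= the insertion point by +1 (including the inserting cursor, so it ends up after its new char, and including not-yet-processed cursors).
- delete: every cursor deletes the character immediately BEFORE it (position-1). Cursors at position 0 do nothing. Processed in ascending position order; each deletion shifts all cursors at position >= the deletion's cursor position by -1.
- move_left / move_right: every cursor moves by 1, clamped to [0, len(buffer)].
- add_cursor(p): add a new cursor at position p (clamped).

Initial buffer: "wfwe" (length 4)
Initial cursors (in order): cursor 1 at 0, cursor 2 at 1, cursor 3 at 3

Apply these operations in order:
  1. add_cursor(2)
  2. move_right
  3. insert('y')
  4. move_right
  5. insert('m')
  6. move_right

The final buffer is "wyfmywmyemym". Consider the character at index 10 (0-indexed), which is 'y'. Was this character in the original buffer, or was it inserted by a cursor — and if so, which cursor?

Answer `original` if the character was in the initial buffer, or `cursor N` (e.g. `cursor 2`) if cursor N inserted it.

After op 1 (add_cursor(2)): buffer="wfwe" (len 4), cursors c1@0 c2@1 c4@2 c3@3, authorship ....
After op 2 (move_right): buffer="wfwe" (len 4), cursors c1@1 c2@2 c4@3 c3@4, authorship ....
After op 3 (insert('y')): buffer="wyfywyey" (len 8), cursors c1@2 c2@4 c4@6 c3@8, authorship .1.2.4.3
After op 4 (move_right): buffer="wyfywyey" (len 8), cursors c1@3 c2@5 c4@7 c3@8, authorship .1.2.4.3
After op 5 (insert('m')): buffer="wyfmywmyemym" (len 12), cursors c1@4 c2@7 c4@10 c3@12, authorship .1.12.24.433
After op 6 (move_right): buffer="wyfmywmyemym" (len 12), cursors c1@5 c2@8 c4@11 c3@12, authorship .1.12.24.433
Authorship (.=original, N=cursor N): . 1 . 1 2 . 2 4 . 4 3 3
Index 10: author = 3

Answer: cursor 3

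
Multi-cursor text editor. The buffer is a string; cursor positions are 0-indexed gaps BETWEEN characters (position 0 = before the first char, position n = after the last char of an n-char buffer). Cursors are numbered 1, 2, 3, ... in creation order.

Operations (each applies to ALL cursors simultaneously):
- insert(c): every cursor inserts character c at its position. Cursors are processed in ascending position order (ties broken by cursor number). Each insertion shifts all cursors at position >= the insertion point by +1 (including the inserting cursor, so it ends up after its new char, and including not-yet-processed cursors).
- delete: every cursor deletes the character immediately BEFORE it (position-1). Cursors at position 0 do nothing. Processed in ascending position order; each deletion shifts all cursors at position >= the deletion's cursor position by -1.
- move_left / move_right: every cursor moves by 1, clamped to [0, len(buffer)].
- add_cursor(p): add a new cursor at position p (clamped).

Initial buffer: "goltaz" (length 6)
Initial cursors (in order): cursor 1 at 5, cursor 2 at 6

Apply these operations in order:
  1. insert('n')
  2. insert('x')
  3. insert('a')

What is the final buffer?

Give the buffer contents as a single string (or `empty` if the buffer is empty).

Answer: goltanxaznxa

Derivation:
After op 1 (insert('n')): buffer="goltanzn" (len 8), cursors c1@6 c2@8, authorship .....1.2
After op 2 (insert('x')): buffer="goltanxznx" (len 10), cursors c1@7 c2@10, authorship .....11.22
After op 3 (insert('a')): buffer="goltanxaznxa" (len 12), cursors c1@8 c2@12, authorship .....111.222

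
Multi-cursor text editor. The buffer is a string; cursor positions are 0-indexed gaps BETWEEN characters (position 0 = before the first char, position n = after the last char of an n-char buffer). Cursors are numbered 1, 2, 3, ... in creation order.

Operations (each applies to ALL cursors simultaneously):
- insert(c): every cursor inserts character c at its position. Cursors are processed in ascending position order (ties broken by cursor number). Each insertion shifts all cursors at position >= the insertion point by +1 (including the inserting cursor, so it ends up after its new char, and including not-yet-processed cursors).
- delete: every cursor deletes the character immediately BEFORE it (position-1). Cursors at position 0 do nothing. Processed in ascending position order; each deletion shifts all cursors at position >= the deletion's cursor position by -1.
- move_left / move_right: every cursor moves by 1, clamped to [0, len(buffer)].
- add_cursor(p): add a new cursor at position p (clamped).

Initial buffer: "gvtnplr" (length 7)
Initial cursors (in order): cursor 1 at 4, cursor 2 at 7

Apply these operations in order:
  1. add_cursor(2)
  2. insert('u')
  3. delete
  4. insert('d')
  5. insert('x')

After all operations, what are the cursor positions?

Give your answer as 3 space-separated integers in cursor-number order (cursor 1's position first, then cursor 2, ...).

After op 1 (add_cursor(2)): buffer="gvtnplr" (len 7), cursors c3@2 c1@4 c2@7, authorship .......
After op 2 (insert('u')): buffer="gvutnuplru" (len 10), cursors c3@3 c1@6 c2@10, authorship ..3..1...2
After op 3 (delete): buffer="gvtnplr" (len 7), cursors c3@2 c1@4 c2@7, authorship .......
After op 4 (insert('d')): buffer="gvdtndplrd" (len 10), cursors c3@3 c1@6 c2@10, authorship ..3..1...2
After op 5 (insert('x')): buffer="gvdxtndxplrdx" (len 13), cursors c3@4 c1@8 c2@13, authorship ..33..11...22

Answer: 8 13 4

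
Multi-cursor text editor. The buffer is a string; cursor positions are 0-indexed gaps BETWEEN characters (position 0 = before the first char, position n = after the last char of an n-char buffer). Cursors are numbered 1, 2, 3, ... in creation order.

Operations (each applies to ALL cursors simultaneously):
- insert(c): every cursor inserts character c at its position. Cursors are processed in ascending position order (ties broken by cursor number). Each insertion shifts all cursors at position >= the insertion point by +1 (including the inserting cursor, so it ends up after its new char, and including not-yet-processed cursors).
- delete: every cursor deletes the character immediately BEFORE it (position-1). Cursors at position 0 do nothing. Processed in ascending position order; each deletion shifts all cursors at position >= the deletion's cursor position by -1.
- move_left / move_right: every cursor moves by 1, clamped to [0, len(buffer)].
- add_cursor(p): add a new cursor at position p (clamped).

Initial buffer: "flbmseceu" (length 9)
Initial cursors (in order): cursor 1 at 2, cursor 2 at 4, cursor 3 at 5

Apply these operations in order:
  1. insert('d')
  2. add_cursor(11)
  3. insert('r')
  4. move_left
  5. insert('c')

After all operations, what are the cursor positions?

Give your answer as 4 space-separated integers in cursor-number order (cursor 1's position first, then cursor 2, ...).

Answer: 4 9 13 18

Derivation:
After op 1 (insert('d')): buffer="fldbmdsdeceu" (len 12), cursors c1@3 c2@6 c3@8, authorship ..1..2.3....
After op 2 (add_cursor(11)): buffer="fldbmdsdeceu" (len 12), cursors c1@3 c2@6 c3@8 c4@11, authorship ..1..2.3....
After op 3 (insert('r')): buffer="fldrbmdrsdreceru" (len 16), cursors c1@4 c2@8 c3@11 c4@15, authorship ..11..22.33...4.
After op 4 (move_left): buffer="fldrbmdrsdreceru" (len 16), cursors c1@3 c2@7 c3@10 c4@14, authorship ..11..22.33...4.
After op 5 (insert('c')): buffer="fldcrbmdcrsdcrececru" (len 20), cursors c1@4 c2@9 c3@13 c4@18, authorship ..111..222.333...44.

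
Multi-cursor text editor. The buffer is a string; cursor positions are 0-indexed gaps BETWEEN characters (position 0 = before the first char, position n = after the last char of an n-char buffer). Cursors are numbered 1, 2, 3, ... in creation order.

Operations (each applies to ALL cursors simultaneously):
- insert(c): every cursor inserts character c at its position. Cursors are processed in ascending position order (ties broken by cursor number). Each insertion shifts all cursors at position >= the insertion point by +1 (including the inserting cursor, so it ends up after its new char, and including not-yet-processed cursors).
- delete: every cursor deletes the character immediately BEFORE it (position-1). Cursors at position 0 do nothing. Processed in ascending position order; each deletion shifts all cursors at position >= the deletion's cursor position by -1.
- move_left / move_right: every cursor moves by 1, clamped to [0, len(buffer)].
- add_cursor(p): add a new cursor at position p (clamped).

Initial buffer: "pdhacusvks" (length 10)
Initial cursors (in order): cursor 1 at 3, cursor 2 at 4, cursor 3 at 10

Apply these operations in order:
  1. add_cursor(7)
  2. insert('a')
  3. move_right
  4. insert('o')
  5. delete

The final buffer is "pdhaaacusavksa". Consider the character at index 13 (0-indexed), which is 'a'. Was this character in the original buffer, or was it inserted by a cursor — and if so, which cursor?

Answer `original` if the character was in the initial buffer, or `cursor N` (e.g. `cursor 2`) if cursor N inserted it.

After op 1 (add_cursor(7)): buffer="pdhacusvks" (len 10), cursors c1@3 c2@4 c4@7 c3@10, authorship ..........
After op 2 (insert('a')): buffer="pdhaaacusavksa" (len 14), cursors c1@4 c2@6 c4@10 c3@14, authorship ...1.2...4...3
After op 3 (move_right): buffer="pdhaaacusavksa" (len 14), cursors c1@5 c2@7 c4@11 c3@14, authorship ...1.2...4...3
After op 4 (insert('o')): buffer="pdhaaoacousavoksao" (len 18), cursors c1@6 c2@9 c4@14 c3@18, authorship ...1.12.2..4.4..33
After op 5 (delete): buffer="pdhaaacusavksa" (len 14), cursors c1@5 c2@7 c4@11 c3@14, authorship ...1.2...4...3
Authorship (.=original, N=cursor N): . . . 1 . 2 . . . 4 . . . 3
Index 13: author = 3

Answer: cursor 3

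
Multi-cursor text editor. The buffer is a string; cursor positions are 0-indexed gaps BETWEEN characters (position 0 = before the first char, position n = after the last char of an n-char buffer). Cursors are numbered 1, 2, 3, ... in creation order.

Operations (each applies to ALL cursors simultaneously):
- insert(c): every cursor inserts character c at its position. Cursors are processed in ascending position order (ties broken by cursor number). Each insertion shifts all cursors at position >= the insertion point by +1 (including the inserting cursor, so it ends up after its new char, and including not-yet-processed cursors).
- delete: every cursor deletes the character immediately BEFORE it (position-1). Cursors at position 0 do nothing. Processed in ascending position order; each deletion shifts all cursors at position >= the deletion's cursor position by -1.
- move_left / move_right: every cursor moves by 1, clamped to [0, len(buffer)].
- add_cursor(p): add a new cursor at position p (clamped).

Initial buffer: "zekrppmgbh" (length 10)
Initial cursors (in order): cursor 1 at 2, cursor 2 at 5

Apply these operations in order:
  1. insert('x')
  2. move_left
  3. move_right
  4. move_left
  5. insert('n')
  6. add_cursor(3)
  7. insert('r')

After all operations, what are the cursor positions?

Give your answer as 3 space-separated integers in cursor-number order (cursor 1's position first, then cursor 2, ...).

Answer: 5 11 5

Derivation:
After op 1 (insert('x')): buffer="zexkrpxpmgbh" (len 12), cursors c1@3 c2@7, authorship ..1...2.....
After op 2 (move_left): buffer="zexkrpxpmgbh" (len 12), cursors c1@2 c2@6, authorship ..1...2.....
After op 3 (move_right): buffer="zexkrpxpmgbh" (len 12), cursors c1@3 c2@7, authorship ..1...2.....
After op 4 (move_left): buffer="zexkrpxpmgbh" (len 12), cursors c1@2 c2@6, authorship ..1...2.....
After op 5 (insert('n')): buffer="zenxkrpnxpmgbh" (len 14), cursors c1@3 c2@8, authorship ..11...22.....
After op 6 (add_cursor(3)): buffer="zenxkrpnxpmgbh" (len 14), cursors c1@3 c3@3 c2@8, authorship ..11...22.....
After op 7 (insert('r')): buffer="zenrrxkrpnrxpmgbh" (len 17), cursors c1@5 c3@5 c2@11, authorship ..1131...222.....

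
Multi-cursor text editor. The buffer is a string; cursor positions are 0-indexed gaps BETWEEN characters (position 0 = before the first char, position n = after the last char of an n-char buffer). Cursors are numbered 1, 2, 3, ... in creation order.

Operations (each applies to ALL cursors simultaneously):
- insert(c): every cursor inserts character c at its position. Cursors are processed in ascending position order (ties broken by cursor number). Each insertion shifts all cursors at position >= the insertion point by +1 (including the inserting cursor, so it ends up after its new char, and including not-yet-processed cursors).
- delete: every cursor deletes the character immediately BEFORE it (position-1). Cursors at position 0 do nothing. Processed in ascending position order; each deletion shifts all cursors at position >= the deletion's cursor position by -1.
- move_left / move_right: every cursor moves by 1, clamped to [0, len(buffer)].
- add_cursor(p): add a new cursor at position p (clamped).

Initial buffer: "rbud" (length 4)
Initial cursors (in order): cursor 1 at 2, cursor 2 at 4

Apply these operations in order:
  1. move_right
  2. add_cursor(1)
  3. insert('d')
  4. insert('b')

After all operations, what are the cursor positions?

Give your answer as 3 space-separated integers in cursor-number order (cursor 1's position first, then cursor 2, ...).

After op 1 (move_right): buffer="rbud" (len 4), cursors c1@3 c2@4, authorship ....
After op 2 (add_cursor(1)): buffer="rbud" (len 4), cursors c3@1 c1@3 c2@4, authorship ....
After op 3 (insert('d')): buffer="rdbuddd" (len 7), cursors c3@2 c1@5 c2@7, authorship .3..1.2
After op 4 (insert('b')): buffer="rdbbudbddb" (len 10), cursors c3@3 c1@7 c2@10, authorship .33..11.22

Answer: 7 10 3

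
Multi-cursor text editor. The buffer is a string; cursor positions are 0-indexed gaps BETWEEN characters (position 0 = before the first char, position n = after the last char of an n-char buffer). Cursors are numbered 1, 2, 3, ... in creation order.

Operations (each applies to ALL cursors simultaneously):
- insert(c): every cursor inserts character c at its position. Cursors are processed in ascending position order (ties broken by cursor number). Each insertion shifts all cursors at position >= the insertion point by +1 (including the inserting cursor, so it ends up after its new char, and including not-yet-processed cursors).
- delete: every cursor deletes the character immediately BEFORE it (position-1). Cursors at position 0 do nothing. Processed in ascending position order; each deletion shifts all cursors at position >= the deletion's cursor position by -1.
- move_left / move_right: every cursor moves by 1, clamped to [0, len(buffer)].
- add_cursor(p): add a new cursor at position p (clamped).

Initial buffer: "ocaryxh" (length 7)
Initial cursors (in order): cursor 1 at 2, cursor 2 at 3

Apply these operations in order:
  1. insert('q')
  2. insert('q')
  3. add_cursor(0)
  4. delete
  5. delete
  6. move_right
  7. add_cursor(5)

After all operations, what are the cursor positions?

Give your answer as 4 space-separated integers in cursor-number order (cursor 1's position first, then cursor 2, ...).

Answer: 3 4 1 5

Derivation:
After op 1 (insert('q')): buffer="ocqaqryxh" (len 9), cursors c1@3 c2@5, authorship ..1.2....
After op 2 (insert('q')): buffer="ocqqaqqryxh" (len 11), cursors c1@4 c2@7, authorship ..11.22....
After op 3 (add_cursor(0)): buffer="ocqqaqqryxh" (len 11), cursors c3@0 c1@4 c2@7, authorship ..11.22....
After op 4 (delete): buffer="ocqaqryxh" (len 9), cursors c3@0 c1@3 c2@5, authorship ..1.2....
After op 5 (delete): buffer="ocaryxh" (len 7), cursors c3@0 c1@2 c2@3, authorship .......
After op 6 (move_right): buffer="ocaryxh" (len 7), cursors c3@1 c1@3 c2@4, authorship .......
After op 7 (add_cursor(5)): buffer="ocaryxh" (len 7), cursors c3@1 c1@3 c2@4 c4@5, authorship .......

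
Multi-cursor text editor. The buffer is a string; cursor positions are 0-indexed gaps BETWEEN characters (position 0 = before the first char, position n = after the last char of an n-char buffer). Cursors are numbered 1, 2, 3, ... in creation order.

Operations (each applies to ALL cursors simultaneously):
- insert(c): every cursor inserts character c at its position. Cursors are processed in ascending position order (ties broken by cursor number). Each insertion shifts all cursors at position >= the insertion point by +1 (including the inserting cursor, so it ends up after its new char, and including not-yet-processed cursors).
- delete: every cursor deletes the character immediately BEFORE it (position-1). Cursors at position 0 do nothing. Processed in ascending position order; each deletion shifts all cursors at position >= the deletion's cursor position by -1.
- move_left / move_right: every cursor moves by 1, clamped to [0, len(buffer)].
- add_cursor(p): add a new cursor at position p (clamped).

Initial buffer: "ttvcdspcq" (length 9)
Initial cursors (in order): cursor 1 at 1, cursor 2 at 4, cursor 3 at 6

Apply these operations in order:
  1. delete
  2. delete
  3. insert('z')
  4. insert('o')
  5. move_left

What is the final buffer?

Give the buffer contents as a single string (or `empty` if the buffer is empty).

Answer: zotzzoopcq

Derivation:
After op 1 (delete): buffer="tvdpcq" (len 6), cursors c1@0 c2@2 c3@3, authorship ......
After op 2 (delete): buffer="tpcq" (len 4), cursors c1@0 c2@1 c3@1, authorship ....
After op 3 (insert('z')): buffer="ztzzpcq" (len 7), cursors c1@1 c2@4 c3@4, authorship 1.23...
After op 4 (insert('o')): buffer="zotzzoopcq" (len 10), cursors c1@2 c2@7 c3@7, authorship 11.2323...
After op 5 (move_left): buffer="zotzzoopcq" (len 10), cursors c1@1 c2@6 c3@6, authorship 11.2323...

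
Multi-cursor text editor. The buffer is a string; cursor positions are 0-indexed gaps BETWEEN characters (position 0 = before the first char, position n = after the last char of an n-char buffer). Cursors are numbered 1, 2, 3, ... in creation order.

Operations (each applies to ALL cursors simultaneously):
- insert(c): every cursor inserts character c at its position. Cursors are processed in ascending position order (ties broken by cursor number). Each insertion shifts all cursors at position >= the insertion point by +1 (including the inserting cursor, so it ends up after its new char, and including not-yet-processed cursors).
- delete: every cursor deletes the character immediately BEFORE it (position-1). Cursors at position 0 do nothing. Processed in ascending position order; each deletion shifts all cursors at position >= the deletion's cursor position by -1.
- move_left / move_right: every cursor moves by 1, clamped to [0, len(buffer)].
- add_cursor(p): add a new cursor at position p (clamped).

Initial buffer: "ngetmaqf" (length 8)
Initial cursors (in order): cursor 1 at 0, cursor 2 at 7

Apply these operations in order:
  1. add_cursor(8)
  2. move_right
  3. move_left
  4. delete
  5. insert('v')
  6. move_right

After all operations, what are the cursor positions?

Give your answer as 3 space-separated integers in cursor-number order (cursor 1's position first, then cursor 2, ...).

Answer: 2 9 9

Derivation:
After op 1 (add_cursor(8)): buffer="ngetmaqf" (len 8), cursors c1@0 c2@7 c3@8, authorship ........
After op 2 (move_right): buffer="ngetmaqf" (len 8), cursors c1@1 c2@8 c3@8, authorship ........
After op 3 (move_left): buffer="ngetmaqf" (len 8), cursors c1@0 c2@7 c3@7, authorship ........
After op 4 (delete): buffer="ngetmf" (len 6), cursors c1@0 c2@5 c3@5, authorship ......
After op 5 (insert('v')): buffer="vngetmvvf" (len 9), cursors c1@1 c2@8 c3@8, authorship 1.....23.
After op 6 (move_right): buffer="vngetmvvf" (len 9), cursors c1@2 c2@9 c3@9, authorship 1.....23.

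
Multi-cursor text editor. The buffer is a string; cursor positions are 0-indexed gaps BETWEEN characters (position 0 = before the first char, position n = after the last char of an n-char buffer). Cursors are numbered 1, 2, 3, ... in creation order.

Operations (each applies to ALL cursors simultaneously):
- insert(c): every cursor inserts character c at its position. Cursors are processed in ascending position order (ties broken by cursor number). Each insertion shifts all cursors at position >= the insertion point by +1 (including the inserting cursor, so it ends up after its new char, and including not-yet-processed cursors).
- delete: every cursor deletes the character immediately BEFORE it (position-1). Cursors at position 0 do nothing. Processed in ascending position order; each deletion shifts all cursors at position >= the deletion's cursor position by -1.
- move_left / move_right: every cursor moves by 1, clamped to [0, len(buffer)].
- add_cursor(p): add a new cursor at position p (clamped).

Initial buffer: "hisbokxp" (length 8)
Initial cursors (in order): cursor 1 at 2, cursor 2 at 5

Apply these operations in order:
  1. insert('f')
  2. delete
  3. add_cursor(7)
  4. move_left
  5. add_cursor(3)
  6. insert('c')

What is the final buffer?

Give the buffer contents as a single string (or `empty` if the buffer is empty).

Answer: hciscbcokcxp

Derivation:
After op 1 (insert('f')): buffer="hifsbofkxp" (len 10), cursors c1@3 c2@7, authorship ..1...2...
After op 2 (delete): buffer="hisbokxp" (len 8), cursors c1@2 c2@5, authorship ........
After op 3 (add_cursor(7)): buffer="hisbokxp" (len 8), cursors c1@2 c2@5 c3@7, authorship ........
After op 4 (move_left): buffer="hisbokxp" (len 8), cursors c1@1 c2@4 c3@6, authorship ........
After op 5 (add_cursor(3)): buffer="hisbokxp" (len 8), cursors c1@1 c4@3 c2@4 c3@6, authorship ........
After op 6 (insert('c')): buffer="hciscbcokcxp" (len 12), cursors c1@2 c4@5 c2@7 c3@10, authorship .1..4.2..3..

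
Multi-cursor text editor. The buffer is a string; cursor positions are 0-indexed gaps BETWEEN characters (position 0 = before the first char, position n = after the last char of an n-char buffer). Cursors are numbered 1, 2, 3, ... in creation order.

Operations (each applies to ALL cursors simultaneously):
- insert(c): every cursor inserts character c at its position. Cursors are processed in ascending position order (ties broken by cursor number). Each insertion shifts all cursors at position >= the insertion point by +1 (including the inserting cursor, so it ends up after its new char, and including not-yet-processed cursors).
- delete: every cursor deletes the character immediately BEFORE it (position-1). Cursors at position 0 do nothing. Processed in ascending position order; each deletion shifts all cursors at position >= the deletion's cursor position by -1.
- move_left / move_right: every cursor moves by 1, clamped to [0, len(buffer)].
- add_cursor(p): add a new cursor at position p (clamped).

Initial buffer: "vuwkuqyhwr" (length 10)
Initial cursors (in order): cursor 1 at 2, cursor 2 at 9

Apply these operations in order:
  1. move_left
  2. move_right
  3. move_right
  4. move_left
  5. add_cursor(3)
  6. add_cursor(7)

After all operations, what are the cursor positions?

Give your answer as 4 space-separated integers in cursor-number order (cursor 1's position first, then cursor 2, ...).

Answer: 2 9 3 7

Derivation:
After op 1 (move_left): buffer="vuwkuqyhwr" (len 10), cursors c1@1 c2@8, authorship ..........
After op 2 (move_right): buffer="vuwkuqyhwr" (len 10), cursors c1@2 c2@9, authorship ..........
After op 3 (move_right): buffer="vuwkuqyhwr" (len 10), cursors c1@3 c2@10, authorship ..........
After op 4 (move_left): buffer="vuwkuqyhwr" (len 10), cursors c1@2 c2@9, authorship ..........
After op 5 (add_cursor(3)): buffer="vuwkuqyhwr" (len 10), cursors c1@2 c3@3 c2@9, authorship ..........
After op 6 (add_cursor(7)): buffer="vuwkuqyhwr" (len 10), cursors c1@2 c3@3 c4@7 c2@9, authorship ..........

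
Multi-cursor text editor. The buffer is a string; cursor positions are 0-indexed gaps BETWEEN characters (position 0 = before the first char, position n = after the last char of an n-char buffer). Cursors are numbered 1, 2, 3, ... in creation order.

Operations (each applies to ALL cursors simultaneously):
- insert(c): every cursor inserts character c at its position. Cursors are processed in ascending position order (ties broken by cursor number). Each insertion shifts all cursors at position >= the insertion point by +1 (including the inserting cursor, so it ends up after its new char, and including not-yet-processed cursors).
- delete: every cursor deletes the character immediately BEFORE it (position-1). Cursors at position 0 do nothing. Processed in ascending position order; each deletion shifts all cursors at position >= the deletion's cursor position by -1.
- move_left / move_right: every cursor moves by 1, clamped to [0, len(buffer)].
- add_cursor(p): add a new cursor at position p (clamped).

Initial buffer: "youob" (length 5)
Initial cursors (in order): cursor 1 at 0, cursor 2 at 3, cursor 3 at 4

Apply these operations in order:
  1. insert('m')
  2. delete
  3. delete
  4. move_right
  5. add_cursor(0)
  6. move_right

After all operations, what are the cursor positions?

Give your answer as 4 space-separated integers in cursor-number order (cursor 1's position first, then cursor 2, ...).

After op 1 (insert('m')): buffer="myoumomb" (len 8), cursors c1@1 c2@5 c3@7, authorship 1...2.3.
After op 2 (delete): buffer="youob" (len 5), cursors c1@0 c2@3 c3@4, authorship .....
After op 3 (delete): buffer="yob" (len 3), cursors c1@0 c2@2 c3@2, authorship ...
After op 4 (move_right): buffer="yob" (len 3), cursors c1@1 c2@3 c3@3, authorship ...
After op 5 (add_cursor(0)): buffer="yob" (len 3), cursors c4@0 c1@1 c2@3 c3@3, authorship ...
After op 6 (move_right): buffer="yob" (len 3), cursors c4@1 c1@2 c2@3 c3@3, authorship ...

Answer: 2 3 3 1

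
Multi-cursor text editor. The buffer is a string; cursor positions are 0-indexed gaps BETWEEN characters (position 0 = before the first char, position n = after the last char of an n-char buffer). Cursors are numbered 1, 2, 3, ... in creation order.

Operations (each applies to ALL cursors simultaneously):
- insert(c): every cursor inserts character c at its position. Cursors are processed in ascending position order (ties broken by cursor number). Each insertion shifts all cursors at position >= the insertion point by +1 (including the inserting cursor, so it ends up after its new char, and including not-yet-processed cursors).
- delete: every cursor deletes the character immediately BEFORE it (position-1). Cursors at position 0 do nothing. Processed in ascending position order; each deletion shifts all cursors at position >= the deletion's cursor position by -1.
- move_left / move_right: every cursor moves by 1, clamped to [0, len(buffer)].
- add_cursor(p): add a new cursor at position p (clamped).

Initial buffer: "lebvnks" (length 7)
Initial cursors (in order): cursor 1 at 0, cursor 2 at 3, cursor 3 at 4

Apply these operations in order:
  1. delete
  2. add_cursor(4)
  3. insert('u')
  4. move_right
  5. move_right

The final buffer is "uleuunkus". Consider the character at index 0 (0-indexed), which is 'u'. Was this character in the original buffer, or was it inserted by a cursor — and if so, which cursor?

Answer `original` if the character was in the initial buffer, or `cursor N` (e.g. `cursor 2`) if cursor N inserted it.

Answer: cursor 1

Derivation:
After op 1 (delete): buffer="lenks" (len 5), cursors c1@0 c2@2 c3@2, authorship .....
After op 2 (add_cursor(4)): buffer="lenks" (len 5), cursors c1@0 c2@2 c3@2 c4@4, authorship .....
After op 3 (insert('u')): buffer="uleuunkus" (len 9), cursors c1@1 c2@5 c3@5 c4@8, authorship 1..23..4.
After op 4 (move_right): buffer="uleuunkus" (len 9), cursors c1@2 c2@6 c3@6 c4@9, authorship 1..23..4.
After op 5 (move_right): buffer="uleuunkus" (len 9), cursors c1@3 c2@7 c3@7 c4@9, authorship 1..23..4.
Authorship (.=original, N=cursor N): 1 . . 2 3 . . 4 .
Index 0: author = 1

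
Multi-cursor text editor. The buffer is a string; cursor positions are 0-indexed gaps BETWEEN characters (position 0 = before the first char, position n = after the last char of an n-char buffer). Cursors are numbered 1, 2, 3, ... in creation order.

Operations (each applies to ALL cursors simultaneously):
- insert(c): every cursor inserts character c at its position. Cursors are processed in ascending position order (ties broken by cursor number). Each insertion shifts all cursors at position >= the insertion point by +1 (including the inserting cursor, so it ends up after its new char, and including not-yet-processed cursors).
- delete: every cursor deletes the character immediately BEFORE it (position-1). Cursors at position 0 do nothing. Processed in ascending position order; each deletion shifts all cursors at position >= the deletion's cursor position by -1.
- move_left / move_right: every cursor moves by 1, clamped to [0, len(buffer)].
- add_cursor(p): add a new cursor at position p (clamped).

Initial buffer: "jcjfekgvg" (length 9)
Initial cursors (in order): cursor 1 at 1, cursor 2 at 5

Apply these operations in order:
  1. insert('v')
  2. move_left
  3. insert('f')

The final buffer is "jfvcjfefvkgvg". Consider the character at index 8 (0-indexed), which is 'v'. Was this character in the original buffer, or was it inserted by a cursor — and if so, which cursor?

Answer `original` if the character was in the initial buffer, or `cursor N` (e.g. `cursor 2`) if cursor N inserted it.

After op 1 (insert('v')): buffer="jvcjfevkgvg" (len 11), cursors c1@2 c2@7, authorship .1....2....
After op 2 (move_left): buffer="jvcjfevkgvg" (len 11), cursors c1@1 c2@6, authorship .1....2....
After op 3 (insert('f')): buffer="jfvcjfefvkgvg" (len 13), cursors c1@2 c2@8, authorship .11....22....
Authorship (.=original, N=cursor N): . 1 1 . . . . 2 2 . . . .
Index 8: author = 2

Answer: cursor 2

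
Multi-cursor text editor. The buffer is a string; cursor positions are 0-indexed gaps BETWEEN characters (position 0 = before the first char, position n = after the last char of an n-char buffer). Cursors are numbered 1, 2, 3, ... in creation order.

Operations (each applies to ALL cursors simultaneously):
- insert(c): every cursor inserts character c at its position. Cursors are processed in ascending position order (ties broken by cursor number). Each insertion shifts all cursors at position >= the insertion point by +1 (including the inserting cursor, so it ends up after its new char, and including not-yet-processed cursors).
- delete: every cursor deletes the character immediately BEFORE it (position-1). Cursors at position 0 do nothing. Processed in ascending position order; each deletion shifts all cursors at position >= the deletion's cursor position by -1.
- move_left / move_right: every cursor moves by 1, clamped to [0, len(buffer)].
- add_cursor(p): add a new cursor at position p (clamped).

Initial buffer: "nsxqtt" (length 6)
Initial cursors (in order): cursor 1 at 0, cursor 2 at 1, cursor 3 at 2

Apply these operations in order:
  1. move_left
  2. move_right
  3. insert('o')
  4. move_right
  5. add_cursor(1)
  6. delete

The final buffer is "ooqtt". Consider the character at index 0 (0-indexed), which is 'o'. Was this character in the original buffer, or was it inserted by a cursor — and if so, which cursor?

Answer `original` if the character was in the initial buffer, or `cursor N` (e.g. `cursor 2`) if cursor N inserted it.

After op 1 (move_left): buffer="nsxqtt" (len 6), cursors c1@0 c2@0 c3@1, authorship ......
After op 2 (move_right): buffer="nsxqtt" (len 6), cursors c1@1 c2@1 c3@2, authorship ......
After op 3 (insert('o')): buffer="noosoxqtt" (len 9), cursors c1@3 c2@3 c3@5, authorship .12.3....
After op 4 (move_right): buffer="noosoxqtt" (len 9), cursors c1@4 c2@4 c3@6, authorship .12.3....
After op 5 (add_cursor(1)): buffer="noosoxqtt" (len 9), cursors c4@1 c1@4 c2@4 c3@6, authorship .12.3....
After op 6 (delete): buffer="ooqtt" (len 5), cursors c4@0 c1@1 c2@1 c3@2, authorship 13...
Authorship (.=original, N=cursor N): 1 3 . . .
Index 0: author = 1

Answer: cursor 1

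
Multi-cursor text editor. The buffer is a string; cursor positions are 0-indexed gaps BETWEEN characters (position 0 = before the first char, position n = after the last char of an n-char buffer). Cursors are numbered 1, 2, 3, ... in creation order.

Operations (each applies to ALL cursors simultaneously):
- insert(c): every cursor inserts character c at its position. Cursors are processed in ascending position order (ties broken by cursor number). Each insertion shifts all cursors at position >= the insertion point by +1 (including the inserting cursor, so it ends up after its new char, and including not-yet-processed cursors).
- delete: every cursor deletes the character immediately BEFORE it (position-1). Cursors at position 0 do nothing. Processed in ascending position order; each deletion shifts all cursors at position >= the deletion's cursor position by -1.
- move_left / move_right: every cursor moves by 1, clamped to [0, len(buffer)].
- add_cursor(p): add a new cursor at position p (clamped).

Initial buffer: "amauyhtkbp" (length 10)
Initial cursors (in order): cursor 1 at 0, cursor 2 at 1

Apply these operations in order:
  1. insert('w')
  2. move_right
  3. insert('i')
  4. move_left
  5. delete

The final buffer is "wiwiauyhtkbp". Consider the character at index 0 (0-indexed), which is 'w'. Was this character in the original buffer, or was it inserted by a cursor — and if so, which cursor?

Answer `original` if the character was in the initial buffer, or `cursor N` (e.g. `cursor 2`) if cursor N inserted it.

After op 1 (insert('w')): buffer="wawmauyhtkbp" (len 12), cursors c1@1 c2@3, authorship 1.2.........
After op 2 (move_right): buffer="wawmauyhtkbp" (len 12), cursors c1@2 c2@4, authorship 1.2.........
After op 3 (insert('i')): buffer="waiwmiauyhtkbp" (len 14), cursors c1@3 c2@6, authorship 1.12.2........
After op 4 (move_left): buffer="waiwmiauyhtkbp" (len 14), cursors c1@2 c2@5, authorship 1.12.2........
After op 5 (delete): buffer="wiwiauyhtkbp" (len 12), cursors c1@1 c2@3, authorship 1122........
Authorship (.=original, N=cursor N): 1 1 2 2 . . . . . . . .
Index 0: author = 1

Answer: cursor 1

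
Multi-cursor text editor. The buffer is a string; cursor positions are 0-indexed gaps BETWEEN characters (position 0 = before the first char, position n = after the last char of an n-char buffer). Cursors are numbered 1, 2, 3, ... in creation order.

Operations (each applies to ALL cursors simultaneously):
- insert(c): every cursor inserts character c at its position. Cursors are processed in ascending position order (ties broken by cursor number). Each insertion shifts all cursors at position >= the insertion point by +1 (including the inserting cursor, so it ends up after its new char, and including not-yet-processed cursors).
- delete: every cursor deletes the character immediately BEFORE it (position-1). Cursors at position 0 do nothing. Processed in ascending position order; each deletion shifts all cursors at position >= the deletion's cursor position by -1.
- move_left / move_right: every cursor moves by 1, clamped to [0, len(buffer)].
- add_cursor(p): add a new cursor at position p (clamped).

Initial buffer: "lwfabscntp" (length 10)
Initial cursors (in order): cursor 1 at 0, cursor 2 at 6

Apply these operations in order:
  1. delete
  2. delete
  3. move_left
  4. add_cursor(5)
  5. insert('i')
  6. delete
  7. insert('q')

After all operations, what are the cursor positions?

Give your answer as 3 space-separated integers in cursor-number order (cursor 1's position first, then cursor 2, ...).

Answer: 1 5 8

Derivation:
After op 1 (delete): buffer="lwfabcntp" (len 9), cursors c1@0 c2@5, authorship .........
After op 2 (delete): buffer="lwfacntp" (len 8), cursors c1@0 c2@4, authorship ........
After op 3 (move_left): buffer="lwfacntp" (len 8), cursors c1@0 c2@3, authorship ........
After op 4 (add_cursor(5)): buffer="lwfacntp" (len 8), cursors c1@0 c2@3 c3@5, authorship ........
After op 5 (insert('i')): buffer="ilwfiacintp" (len 11), cursors c1@1 c2@5 c3@8, authorship 1...2..3...
After op 6 (delete): buffer="lwfacntp" (len 8), cursors c1@0 c2@3 c3@5, authorship ........
After op 7 (insert('q')): buffer="qlwfqacqntp" (len 11), cursors c1@1 c2@5 c3@8, authorship 1...2..3...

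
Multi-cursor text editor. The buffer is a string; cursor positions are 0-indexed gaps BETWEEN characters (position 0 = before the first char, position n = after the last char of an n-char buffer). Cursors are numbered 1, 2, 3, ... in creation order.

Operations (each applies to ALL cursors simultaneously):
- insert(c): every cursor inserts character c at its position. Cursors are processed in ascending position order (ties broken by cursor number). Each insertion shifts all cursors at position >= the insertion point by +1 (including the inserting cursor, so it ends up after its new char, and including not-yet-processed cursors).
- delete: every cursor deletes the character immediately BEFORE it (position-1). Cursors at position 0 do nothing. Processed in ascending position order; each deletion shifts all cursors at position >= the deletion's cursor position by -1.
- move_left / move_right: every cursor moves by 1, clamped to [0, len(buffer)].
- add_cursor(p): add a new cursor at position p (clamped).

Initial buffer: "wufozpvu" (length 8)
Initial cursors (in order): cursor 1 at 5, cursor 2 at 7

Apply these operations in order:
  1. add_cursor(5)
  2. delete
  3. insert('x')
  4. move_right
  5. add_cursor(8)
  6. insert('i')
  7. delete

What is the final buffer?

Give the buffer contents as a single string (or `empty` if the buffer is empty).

Answer: wufxxpxu

Derivation:
After op 1 (add_cursor(5)): buffer="wufozpvu" (len 8), cursors c1@5 c3@5 c2@7, authorship ........
After op 2 (delete): buffer="wufpu" (len 5), cursors c1@3 c3@3 c2@4, authorship .....
After op 3 (insert('x')): buffer="wufxxpxu" (len 8), cursors c1@5 c3@5 c2@7, authorship ...13.2.
After op 4 (move_right): buffer="wufxxpxu" (len 8), cursors c1@6 c3@6 c2@8, authorship ...13.2.
After op 5 (add_cursor(8)): buffer="wufxxpxu" (len 8), cursors c1@6 c3@6 c2@8 c4@8, authorship ...13.2.
After op 6 (insert('i')): buffer="wufxxpiixuii" (len 12), cursors c1@8 c3@8 c2@12 c4@12, authorship ...13.132.24
After op 7 (delete): buffer="wufxxpxu" (len 8), cursors c1@6 c3@6 c2@8 c4@8, authorship ...13.2.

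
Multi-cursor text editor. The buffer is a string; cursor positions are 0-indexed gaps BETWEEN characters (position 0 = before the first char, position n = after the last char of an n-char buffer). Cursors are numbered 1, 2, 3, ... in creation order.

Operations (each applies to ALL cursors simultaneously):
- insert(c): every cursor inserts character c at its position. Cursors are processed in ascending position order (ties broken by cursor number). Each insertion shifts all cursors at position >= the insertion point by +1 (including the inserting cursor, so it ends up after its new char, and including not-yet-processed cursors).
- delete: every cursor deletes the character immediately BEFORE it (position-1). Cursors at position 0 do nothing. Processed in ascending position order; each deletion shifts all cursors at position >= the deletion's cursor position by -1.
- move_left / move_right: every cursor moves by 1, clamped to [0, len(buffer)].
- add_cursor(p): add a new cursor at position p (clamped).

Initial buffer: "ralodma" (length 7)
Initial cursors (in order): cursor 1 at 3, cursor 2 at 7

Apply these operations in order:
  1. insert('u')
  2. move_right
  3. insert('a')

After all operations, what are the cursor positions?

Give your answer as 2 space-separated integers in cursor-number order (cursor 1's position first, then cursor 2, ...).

Answer: 6 11

Derivation:
After op 1 (insert('u')): buffer="raluodmau" (len 9), cursors c1@4 c2@9, authorship ...1....2
After op 2 (move_right): buffer="raluodmau" (len 9), cursors c1@5 c2@9, authorship ...1....2
After op 3 (insert('a')): buffer="raluoadmaua" (len 11), cursors c1@6 c2@11, authorship ...1.1...22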